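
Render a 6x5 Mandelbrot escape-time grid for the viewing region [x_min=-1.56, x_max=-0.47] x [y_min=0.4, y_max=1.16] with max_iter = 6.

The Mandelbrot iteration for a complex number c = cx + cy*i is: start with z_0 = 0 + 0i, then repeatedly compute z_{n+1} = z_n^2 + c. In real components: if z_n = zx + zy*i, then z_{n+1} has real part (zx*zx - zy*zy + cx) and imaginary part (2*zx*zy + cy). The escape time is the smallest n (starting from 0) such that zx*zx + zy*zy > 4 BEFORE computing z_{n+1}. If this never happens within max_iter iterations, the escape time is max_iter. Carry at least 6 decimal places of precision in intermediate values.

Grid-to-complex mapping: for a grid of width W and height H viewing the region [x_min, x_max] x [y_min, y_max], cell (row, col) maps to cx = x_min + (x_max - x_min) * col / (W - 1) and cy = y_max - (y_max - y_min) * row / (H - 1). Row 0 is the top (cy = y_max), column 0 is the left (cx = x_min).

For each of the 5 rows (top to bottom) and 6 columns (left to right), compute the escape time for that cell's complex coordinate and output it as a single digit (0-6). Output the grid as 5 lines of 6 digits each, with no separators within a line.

Answer: 223333
233344
333446
334566
466666

Derivation:
(row=0, col=0): c = -1.5600 + 1.1600i → escape time 2
(row=0, col=1): c = -1.3420 + 1.1600i → escape time 2
(row=0, col=2): c = -1.1240 + 1.1600i → escape time 3
(row=0, col=3): c = -0.9060 + 1.1600i → escape time 3
(row=0, col=4): c = -0.6880 + 1.1600i → escape time 3
(row=0, col=5): c = -0.4700 + 1.1600i → escape time 3
(row=1, col=0): c = -1.5600 + 0.9700i → escape time 2
(row=1, col=1): c = -1.3420 + 0.9700i → escape time 3
(row=1, col=2): c = -1.1240 + 0.9700i → escape time 3
(row=1, col=3): c = -0.9060 + 0.9700i → escape time 3
(row=1, col=4): c = -0.6880 + 0.9700i → escape time 4
(row=1, col=5): c = -0.4700 + 0.9700i → escape time 4
(row=2, col=0): c = -1.5600 + 0.7800i → escape time 3
(row=2, col=1): c = -1.3420 + 0.7800i → escape time 3
(row=2, col=2): c = -1.1240 + 0.7800i → escape time 3
(row=2, col=3): c = -0.9060 + 0.7800i → escape time 4
(row=2, col=4): c = -0.6880 + 0.7800i → escape time 4
(row=2, col=5): c = -0.4700 + 0.7800i → escape time 6
(row=3, col=0): c = -1.5600 + 0.5900i → escape time 3
(row=3, col=1): c = -1.3420 + 0.5900i → escape time 3
(row=3, col=2): c = -1.1240 + 0.5900i → escape time 4
(row=3, col=3): c = -0.9060 + 0.5900i → escape time 5
(row=3, col=4): c = -0.6880 + 0.5900i → escape time 6
(row=3, col=5): c = -0.4700 + 0.5900i → escape time 6
(row=4, col=0): c = -1.5600 + 0.4000i → escape time 4
(row=4, col=1): c = -1.3420 + 0.4000i → escape time 6
(row=4, col=2): c = -1.1240 + 0.4000i → escape time 6
(row=4, col=3): c = -0.9060 + 0.4000i → escape time 6
(row=4, col=4): c = -0.6880 + 0.4000i → escape time 6
(row=4, col=5): c = -0.4700 + 0.4000i → escape time 6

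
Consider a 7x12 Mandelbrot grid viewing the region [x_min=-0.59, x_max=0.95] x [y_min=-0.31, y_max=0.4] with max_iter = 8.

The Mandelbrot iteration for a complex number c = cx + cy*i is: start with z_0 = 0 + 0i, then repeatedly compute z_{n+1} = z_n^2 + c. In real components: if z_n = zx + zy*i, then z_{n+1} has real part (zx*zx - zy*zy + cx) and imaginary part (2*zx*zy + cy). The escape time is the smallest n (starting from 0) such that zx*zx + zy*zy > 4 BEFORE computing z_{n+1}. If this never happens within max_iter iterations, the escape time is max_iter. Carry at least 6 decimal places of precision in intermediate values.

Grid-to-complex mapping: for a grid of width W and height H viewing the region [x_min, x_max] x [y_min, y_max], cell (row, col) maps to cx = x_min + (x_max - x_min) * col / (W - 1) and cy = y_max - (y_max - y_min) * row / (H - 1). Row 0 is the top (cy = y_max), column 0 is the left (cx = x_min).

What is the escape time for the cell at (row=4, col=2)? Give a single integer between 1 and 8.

Answer: 8

Derivation:
z_0 = 0 + 0i, c = -0.0767 + 0.1418i
Iter 1: z = -0.0767 + 0.1418i, |z|^2 = 0.0260
Iter 2: z = -0.0909 + 0.1201i, |z|^2 = 0.0227
Iter 3: z = -0.0828 + 0.1200i, |z|^2 = 0.0213
Iter 4: z = -0.0842 + 0.1219i, |z|^2 = 0.0220
Iter 5: z = -0.0844 + 0.1213i, |z|^2 = 0.0218
Iter 6: z = -0.0842 + 0.1213i, |z|^2 = 0.0218
Iter 7: z = -0.0843 + 0.1214i, |z|^2 = 0.0218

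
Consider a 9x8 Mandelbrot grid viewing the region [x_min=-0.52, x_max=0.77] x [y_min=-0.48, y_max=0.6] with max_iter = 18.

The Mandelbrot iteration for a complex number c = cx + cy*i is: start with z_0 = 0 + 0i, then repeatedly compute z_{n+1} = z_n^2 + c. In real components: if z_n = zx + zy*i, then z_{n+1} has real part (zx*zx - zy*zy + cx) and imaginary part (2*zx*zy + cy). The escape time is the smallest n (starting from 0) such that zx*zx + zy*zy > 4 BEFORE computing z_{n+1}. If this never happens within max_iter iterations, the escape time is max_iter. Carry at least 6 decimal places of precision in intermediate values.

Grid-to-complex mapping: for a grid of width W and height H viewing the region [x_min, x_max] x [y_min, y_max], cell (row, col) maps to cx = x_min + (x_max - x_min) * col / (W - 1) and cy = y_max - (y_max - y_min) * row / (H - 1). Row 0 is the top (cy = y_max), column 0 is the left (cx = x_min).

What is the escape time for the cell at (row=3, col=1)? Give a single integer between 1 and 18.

z_0 = 0 + 0i, c = -0.3588 + 0.1371i
Iter 1: z = -0.3588 + 0.1371i, |z|^2 = 0.1475
Iter 2: z = -0.2489 + 0.0387i, |z|^2 = 0.0634
Iter 3: z = -0.2983 + 0.1179i, |z|^2 = 0.1029
Iter 4: z = -0.2836 + 0.0668i, |z|^2 = 0.0849
Iter 5: z = -0.2828 + 0.0992i, |z|^2 = 0.0898
Iter 6: z = -0.2886 + 0.0810i, |z|^2 = 0.0899
Iter 7: z = -0.2820 + 0.0904i, |z|^2 = 0.0877
Iter 8: z = -0.2874 + 0.0862i, |z|^2 = 0.0900
Iter 9: z = -0.2836 + 0.0876i, |z|^2 = 0.0881
Iter 10: z = -0.2860 + 0.0875i, |z|^2 = 0.0894
Iter 11: z = -0.2846 + 0.0871i, |z|^2 = 0.0886
Iter 12: z = -0.2853 + 0.0876i, |z|^2 = 0.0891
Iter 13: z = -0.2850 + 0.0872i, |z|^2 = 0.0888
Iter 14: z = -0.2851 + 0.0875i, |z|^2 = 0.0889
Iter 15: z = -0.2851 + 0.0873i, |z|^2 = 0.0889
Iter 16: z = -0.2851 + 0.0874i, |z|^2 = 0.0889
Iter 17: z = -0.2851 + 0.0873i, |z|^2 = 0.0889

Answer: 18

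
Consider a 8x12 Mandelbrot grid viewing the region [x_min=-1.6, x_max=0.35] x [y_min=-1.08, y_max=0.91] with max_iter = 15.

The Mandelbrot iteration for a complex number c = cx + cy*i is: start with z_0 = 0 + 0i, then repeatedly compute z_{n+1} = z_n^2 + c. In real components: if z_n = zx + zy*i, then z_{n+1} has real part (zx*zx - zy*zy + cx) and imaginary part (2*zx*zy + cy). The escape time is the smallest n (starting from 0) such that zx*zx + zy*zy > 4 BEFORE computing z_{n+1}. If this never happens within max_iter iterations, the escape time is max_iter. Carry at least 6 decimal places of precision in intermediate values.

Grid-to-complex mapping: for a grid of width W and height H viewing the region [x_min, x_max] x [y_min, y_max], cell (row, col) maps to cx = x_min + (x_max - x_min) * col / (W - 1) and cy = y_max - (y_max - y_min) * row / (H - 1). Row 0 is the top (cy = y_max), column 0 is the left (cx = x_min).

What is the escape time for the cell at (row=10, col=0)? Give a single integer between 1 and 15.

z_0 = 0 + 0i, c = -1.6000 + -0.8991i
Iter 1: z = -1.6000 + -0.8991i, |z|^2 = 3.3684
Iter 2: z = 0.1516 + 1.9780i, |z|^2 = 3.9355
Iter 3: z = -5.4895 + -0.2992i, |z|^2 = 30.2240
Escaped at iteration 3

Answer: 3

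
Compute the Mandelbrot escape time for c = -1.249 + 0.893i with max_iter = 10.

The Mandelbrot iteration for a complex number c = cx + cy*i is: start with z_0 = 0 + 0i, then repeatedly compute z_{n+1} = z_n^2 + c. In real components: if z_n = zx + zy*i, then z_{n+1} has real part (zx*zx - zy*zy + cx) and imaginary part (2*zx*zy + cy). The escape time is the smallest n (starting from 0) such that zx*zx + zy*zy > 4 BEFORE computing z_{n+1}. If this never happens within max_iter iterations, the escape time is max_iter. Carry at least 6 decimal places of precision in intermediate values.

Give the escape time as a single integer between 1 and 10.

Answer: 3

Derivation:
z_0 = 0 + 0i, c = -1.2490 + 0.8930i
Iter 1: z = -1.2490 + 0.8930i, |z|^2 = 2.3575
Iter 2: z = -0.4864 + -1.3377i, |z|^2 = 2.0261
Iter 3: z = -2.8018 + 2.1945i, |z|^2 = 12.6660
Escaped at iteration 3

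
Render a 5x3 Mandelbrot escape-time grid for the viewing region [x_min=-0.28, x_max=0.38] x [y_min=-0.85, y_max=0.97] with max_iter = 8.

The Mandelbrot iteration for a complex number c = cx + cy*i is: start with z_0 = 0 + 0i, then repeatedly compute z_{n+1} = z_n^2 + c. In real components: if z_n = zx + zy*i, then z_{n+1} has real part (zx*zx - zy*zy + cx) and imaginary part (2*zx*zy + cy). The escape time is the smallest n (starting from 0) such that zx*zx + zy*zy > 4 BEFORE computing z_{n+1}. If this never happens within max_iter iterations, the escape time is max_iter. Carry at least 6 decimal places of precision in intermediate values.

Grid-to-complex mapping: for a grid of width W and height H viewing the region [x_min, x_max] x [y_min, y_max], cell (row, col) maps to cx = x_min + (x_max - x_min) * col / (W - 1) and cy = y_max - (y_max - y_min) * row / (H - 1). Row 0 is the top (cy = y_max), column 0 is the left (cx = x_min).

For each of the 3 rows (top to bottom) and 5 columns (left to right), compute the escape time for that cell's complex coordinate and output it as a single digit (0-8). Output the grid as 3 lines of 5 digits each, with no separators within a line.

(row=0, col=0): c = -0.2800 + 0.9700i → escape time 5
(row=0, col=1): c = -0.1150 + 0.9700i → escape time 8
(row=0, col=2): c = 0.0500 + 0.9700i → escape time 5
(row=0, col=3): c = 0.2150 + 0.9700i → escape time 4
(row=0, col=4): c = 0.3800 + 0.9700i → escape time 3
(row=1, col=0): c = -0.2800 + 0.0600i → escape time 8
(row=1, col=1): c = -0.1150 + 0.0600i → escape time 8
(row=1, col=2): c = 0.0500 + 0.0600i → escape time 8
(row=1, col=3): c = 0.2150 + 0.0600i → escape time 8
(row=1, col=4): c = 0.3800 + 0.0600i → escape time 8
(row=2, col=0): c = -0.2800 + -0.8500i → escape time 8
(row=2, col=1): c = -0.1150 + -0.8500i → escape time 8
(row=2, col=2): c = 0.0500 + -0.8500i → escape time 7
(row=2, col=3): c = 0.2150 + -0.8500i → escape time 5
(row=2, col=4): c = 0.3800 + -0.8500i → escape time 4

Answer: 58543
88888
88754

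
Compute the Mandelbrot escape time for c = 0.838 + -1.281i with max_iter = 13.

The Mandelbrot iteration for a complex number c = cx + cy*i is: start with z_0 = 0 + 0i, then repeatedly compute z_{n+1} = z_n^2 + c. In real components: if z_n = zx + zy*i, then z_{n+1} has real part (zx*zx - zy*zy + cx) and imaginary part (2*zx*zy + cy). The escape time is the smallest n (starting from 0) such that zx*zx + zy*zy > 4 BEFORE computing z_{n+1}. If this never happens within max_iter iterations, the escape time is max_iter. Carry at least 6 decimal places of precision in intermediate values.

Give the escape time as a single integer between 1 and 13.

Answer: 2

Derivation:
z_0 = 0 + 0i, c = 0.8380 + -1.2810i
Iter 1: z = 0.8380 + -1.2810i, |z|^2 = 2.3432
Iter 2: z = -0.1007 + -3.4280i, |z|^2 = 11.7610
Escaped at iteration 2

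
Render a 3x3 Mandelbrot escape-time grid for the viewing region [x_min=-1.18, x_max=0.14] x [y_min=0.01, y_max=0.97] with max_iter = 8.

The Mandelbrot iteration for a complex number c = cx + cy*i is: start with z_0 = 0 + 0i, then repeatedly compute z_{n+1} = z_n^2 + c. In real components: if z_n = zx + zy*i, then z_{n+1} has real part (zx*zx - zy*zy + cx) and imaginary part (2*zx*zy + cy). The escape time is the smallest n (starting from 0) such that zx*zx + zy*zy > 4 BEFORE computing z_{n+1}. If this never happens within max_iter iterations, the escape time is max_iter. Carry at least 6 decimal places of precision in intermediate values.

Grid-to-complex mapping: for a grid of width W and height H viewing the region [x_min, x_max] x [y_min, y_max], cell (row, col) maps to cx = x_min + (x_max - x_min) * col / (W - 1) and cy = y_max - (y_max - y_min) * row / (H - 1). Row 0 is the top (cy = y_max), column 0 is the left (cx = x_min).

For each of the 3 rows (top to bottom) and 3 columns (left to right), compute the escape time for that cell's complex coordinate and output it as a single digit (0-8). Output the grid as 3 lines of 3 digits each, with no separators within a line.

Answer: 344
588
888

Derivation:
(row=0, col=0): c = -1.1800 + 0.9700i → escape time 3
(row=0, col=1): c = -0.5200 + 0.9700i → escape time 4
(row=0, col=2): c = 0.1400 + 0.9700i → escape time 4
(row=1, col=0): c = -1.1800 + 0.4900i → escape time 5
(row=1, col=1): c = -0.5200 + 0.4900i → escape time 8
(row=1, col=2): c = 0.1400 + 0.4900i → escape time 8
(row=2, col=0): c = -1.1800 + 0.0100i → escape time 8
(row=2, col=1): c = -0.5200 + 0.0100i → escape time 8
(row=2, col=2): c = 0.1400 + 0.0100i → escape time 8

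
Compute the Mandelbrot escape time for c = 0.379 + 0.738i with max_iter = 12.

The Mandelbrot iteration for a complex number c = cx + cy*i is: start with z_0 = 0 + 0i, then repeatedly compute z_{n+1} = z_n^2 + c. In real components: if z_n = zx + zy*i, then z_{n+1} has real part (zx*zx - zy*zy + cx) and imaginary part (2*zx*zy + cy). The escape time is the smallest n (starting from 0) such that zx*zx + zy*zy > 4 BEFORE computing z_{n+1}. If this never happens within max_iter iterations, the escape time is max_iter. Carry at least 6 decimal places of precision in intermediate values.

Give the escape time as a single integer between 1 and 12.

Answer: 5

Derivation:
z_0 = 0 + 0i, c = 0.3790 + 0.7380i
Iter 1: z = 0.3790 + 0.7380i, |z|^2 = 0.6883
Iter 2: z = -0.0220 + 1.2974i, |z|^2 = 1.6837
Iter 3: z = -1.3038 + 0.6809i, |z|^2 = 2.1635
Iter 4: z = 1.6152 + -1.0375i, |z|^2 = 3.6852
Iter 5: z = 1.9114 + -2.6135i, |z|^2 = 10.4840
Escaped at iteration 5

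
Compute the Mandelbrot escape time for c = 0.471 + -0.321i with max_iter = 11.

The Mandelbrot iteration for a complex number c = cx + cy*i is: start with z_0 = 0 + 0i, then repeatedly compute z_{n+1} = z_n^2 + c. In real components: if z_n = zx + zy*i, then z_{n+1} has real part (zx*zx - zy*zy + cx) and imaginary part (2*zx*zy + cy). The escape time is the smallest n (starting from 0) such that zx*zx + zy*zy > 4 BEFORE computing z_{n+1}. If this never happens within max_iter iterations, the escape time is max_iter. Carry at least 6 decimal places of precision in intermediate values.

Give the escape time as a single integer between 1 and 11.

Answer: 7

Derivation:
z_0 = 0 + 0i, c = 0.4710 + -0.3210i
Iter 1: z = 0.4710 + -0.3210i, |z|^2 = 0.3249
Iter 2: z = 0.5898 + -0.6234i, |z|^2 = 0.7365
Iter 3: z = 0.4303 + -1.0563i, |z|^2 = 1.3010
Iter 4: z = -0.4597 + -1.2300i, |z|^2 = 1.7243
Iter 5: z = -0.8305 + 0.8099i, |z|^2 = 1.3458
Iter 6: z = 0.5048 + -1.6664i, |z|^2 = 3.0317
Iter 7: z = -2.0511 + -2.0034i, |z|^2 = 8.2203
Escaped at iteration 7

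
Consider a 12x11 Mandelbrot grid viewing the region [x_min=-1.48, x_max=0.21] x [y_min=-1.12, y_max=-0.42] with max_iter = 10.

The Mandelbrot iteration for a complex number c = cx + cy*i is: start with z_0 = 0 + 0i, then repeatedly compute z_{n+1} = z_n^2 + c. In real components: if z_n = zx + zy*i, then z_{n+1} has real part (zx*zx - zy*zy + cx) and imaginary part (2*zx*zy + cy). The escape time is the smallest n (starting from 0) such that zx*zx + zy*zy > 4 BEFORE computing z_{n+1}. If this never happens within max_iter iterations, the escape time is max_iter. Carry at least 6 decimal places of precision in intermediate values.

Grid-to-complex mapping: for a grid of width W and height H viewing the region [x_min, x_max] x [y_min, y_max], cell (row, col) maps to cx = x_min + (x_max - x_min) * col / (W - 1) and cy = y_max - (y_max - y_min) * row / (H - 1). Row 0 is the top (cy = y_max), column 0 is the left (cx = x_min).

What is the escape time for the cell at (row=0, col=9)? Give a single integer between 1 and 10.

z_0 = 0 + 0i, c = -0.0973 + -0.4200i
Iter 1: z = -0.0973 + -0.4200i, |z|^2 = 0.1859
Iter 2: z = -0.2642 + -0.3383i, |z|^2 = 0.1842
Iter 3: z = -0.1419 + -0.2412i, |z|^2 = 0.0783
Iter 4: z = -0.1353 + -0.3515i, |z|^2 = 0.1419
Iter 5: z = -0.2025 + -0.3249i, |z|^2 = 0.1465
Iter 6: z = -0.1618 + -0.2884i, |z|^2 = 0.1094
Iter 7: z = -0.1543 + -0.3267i, |z|^2 = 0.1305
Iter 8: z = -0.1802 + -0.3192i, |z|^2 = 0.1344
Iter 9: z = -0.1667 + -0.3050i, |z|^2 = 0.1208

Answer: 10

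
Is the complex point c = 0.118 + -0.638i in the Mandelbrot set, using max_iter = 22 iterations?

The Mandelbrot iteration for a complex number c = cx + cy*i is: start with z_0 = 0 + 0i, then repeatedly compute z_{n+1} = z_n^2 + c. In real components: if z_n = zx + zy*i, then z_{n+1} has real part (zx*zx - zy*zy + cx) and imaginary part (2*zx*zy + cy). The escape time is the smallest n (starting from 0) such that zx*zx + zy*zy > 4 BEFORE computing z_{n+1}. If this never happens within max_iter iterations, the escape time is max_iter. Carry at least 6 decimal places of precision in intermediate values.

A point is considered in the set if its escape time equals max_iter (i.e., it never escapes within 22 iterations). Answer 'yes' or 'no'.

Answer: yes

Derivation:
z_0 = 0 + 0i, c = 0.1180 + -0.6380i
Iter 1: z = 0.1180 + -0.6380i, |z|^2 = 0.4210
Iter 2: z = -0.2751 + -0.7886i, |z|^2 = 0.6975
Iter 3: z = -0.4281 + -0.2041i, |z|^2 = 0.2250
Iter 4: z = 0.2597 + -0.4632i, |z|^2 = 0.2820
Iter 5: z = -0.0292 + -0.8786i, |z|^2 = 0.7727
Iter 6: z = -0.6530 + -0.5868i, |z|^2 = 0.7707
Iter 7: z = 0.2001 + 0.1283i, |z|^2 = 0.0565
Iter 8: z = 0.1416 + -0.5866i, |z|^2 = 0.3642
Iter 9: z = -0.2061 + -0.8041i, |z|^2 = 0.6891
Iter 10: z = -0.4861 + -0.3066i, |z|^2 = 0.3303
Iter 11: z = 0.2604 + -0.3399i, |z|^2 = 0.1833
Iter 12: z = 0.0702 + -0.8150i, |z|^2 = 0.6692
Iter 13: z = -0.5413 + -0.7525i, |z|^2 = 0.8592
Iter 14: z = -0.1552 + 0.1766i, |z|^2 = 0.0553
Iter 15: z = 0.1109 + -0.6928i, |z|^2 = 0.4923
Iter 16: z = -0.3497 + -0.7917i, |z|^2 = 0.7490
Iter 17: z = -0.3864 + -0.0843i, |z|^2 = 0.1564
Iter 18: z = 0.2602 + -0.5729i, |z|^2 = 0.3959
Iter 19: z = -0.1425 + -0.9361i, |z|^2 = 0.8966
Iter 20: z = -0.7380 + -0.3713i, |z|^2 = 0.6825
Iter 21: z = 0.5248 + -0.0900i, |z|^2 = 0.2835
Did not escape in 22 iterations → in set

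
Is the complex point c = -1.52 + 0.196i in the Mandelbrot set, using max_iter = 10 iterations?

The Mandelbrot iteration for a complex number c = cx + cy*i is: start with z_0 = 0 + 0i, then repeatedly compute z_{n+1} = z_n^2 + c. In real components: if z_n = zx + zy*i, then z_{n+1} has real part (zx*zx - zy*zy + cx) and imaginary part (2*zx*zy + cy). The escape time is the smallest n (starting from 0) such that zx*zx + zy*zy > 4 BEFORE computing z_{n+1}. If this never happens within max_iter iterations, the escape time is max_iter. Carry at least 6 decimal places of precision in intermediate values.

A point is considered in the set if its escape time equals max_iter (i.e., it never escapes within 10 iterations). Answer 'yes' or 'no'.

Answer: no

Derivation:
z_0 = 0 + 0i, c = -1.5200 + 0.1960i
Iter 1: z = -1.5200 + 0.1960i, |z|^2 = 2.3488
Iter 2: z = 0.7520 + -0.3998i, |z|^2 = 0.7254
Iter 3: z = -1.1144 + -0.4053i, |z|^2 = 1.4062
Iter 4: z = -0.4424 + 1.0994i, |z|^2 = 1.4045
Iter 5: z = -2.5330 + -0.7769i, |z|^2 = 7.0196
Escaped at iteration 5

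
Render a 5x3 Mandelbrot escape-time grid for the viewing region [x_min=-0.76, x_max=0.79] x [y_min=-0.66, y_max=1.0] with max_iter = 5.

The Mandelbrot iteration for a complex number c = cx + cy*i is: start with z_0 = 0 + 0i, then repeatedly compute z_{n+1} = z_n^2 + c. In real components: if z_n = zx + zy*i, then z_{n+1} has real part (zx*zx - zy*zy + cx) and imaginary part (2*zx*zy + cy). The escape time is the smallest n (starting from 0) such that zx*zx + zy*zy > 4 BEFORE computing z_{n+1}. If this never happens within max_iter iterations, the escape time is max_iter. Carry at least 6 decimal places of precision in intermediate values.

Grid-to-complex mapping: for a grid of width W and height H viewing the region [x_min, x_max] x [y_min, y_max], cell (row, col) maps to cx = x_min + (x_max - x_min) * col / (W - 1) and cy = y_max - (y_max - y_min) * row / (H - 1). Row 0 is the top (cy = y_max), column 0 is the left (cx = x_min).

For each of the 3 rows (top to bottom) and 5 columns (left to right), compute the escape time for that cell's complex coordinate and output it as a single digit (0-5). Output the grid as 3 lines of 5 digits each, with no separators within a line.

(row=0, col=0): c = -0.7600 + 1.0000i → escape time 3
(row=0, col=1): c = -0.3725 + 1.0000i → escape time 5
(row=0, col=2): c = 0.0150 + 1.0000i → escape time 5
(row=0, col=3): c = 0.4025 + 1.0000i → escape time 3
(row=0, col=4): c = 0.7900 + 1.0000i → escape time 2
(row=1, col=0): c = -0.7600 + 0.1700i → escape time 5
(row=1, col=1): c = -0.3725 + 0.1700i → escape time 5
(row=1, col=2): c = 0.0150 + 0.1700i → escape time 5
(row=1, col=3): c = 0.4025 + 0.1700i → escape time 5
(row=1, col=4): c = 0.7900 + 0.1700i → escape time 3
(row=2, col=0): c = -0.7600 + -0.6600i → escape time 5
(row=2, col=1): c = -0.3725 + -0.6600i → escape time 5
(row=2, col=2): c = 0.0150 + -0.6600i → escape time 5
(row=2, col=3): c = 0.4025 + -0.6600i → escape time 5
(row=2, col=4): c = 0.7900 + -0.6600i → escape time 3

Answer: 35532
55553
55553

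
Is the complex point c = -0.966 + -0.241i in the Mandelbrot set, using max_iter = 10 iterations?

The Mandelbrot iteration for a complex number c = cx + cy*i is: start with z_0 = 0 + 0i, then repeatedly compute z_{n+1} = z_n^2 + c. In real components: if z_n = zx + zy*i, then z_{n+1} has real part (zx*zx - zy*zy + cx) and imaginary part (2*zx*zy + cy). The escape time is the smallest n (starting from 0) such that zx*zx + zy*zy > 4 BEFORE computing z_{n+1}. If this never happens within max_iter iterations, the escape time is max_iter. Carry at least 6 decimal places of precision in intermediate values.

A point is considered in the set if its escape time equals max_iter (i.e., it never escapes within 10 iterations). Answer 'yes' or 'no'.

z_0 = 0 + 0i, c = -0.9660 + -0.2410i
Iter 1: z = -0.9660 + -0.2410i, |z|^2 = 0.9912
Iter 2: z = -0.0909 + 0.2246i, |z|^2 = 0.0587
Iter 3: z = -1.0082 + -0.2818i, |z|^2 = 1.0959
Iter 4: z = -0.0290 + 0.3273i, |z|^2 = 0.1080
Iter 5: z = -1.0723 + -0.2600i, |z|^2 = 1.2174
Iter 6: z = 0.1162 + 0.3166i, |z|^2 = 0.1137
Iter 7: z = -1.0527 + -0.1674i, |z|^2 = 1.1362
Iter 8: z = 0.1142 + 0.1115i, |z|^2 = 0.0255
Iter 9: z = -0.9654 + -0.2155i, |z|^2 = 0.9785
Did not escape in 10 iterations → in set

Answer: yes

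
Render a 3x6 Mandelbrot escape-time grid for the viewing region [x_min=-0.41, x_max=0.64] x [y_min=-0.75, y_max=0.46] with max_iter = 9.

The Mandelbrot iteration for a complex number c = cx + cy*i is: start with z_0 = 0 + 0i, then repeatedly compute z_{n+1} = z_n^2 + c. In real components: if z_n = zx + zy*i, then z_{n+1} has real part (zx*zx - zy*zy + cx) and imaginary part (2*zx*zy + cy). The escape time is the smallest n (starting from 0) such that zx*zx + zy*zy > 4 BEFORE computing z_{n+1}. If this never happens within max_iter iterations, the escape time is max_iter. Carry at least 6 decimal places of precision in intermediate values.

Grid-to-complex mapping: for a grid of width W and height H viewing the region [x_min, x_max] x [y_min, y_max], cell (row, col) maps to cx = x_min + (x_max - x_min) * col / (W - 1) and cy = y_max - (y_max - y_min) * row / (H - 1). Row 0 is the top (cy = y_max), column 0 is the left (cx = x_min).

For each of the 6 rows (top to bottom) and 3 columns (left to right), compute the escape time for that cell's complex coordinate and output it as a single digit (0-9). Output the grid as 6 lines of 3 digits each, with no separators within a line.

(row=0, col=0): c = -0.4100 + 0.4600i → escape time 9
(row=0, col=1): c = 0.1150 + 0.4600i → escape time 9
(row=0, col=2): c = 0.6400 + 0.4600i → escape time 3
(row=1, col=0): c = -0.4100 + 0.2180i → escape time 9
(row=1, col=1): c = 0.1150 + 0.2180i → escape time 9
(row=1, col=2): c = 0.6400 + 0.2180i → escape time 4
(row=2, col=0): c = -0.4100 + -0.0240i → escape time 9
(row=2, col=1): c = 0.1150 + -0.0240i → escape time 9
(row=2, col=2): c = 0.6400 + -0.0240i → escape time 4
(row=3, col=0): c = -0.4100 + -0.2660i → escape time 9
(row=3, col=1): c = 0.1150 + -0.2660i → escape time 9
(row=3, col=2): c = 0.6400 + -0.2660i → escape time 4
(row=4, col=0): c = -0.4100 + -0.5080i → escape time 9
(row=4, col=1): c = 0.1150 + -0.5080i → escape time 9
(row=4, col=2): c = 0.6400 + -0.5080i → escape time 3
(row=5, col=0): c = -0.4100 + -0.7500i → escape time 7
(row=5, col=1): c = 0.1150 + -0.7500i → escape time 7
(row=5, col=2): c = 0.6400 + -0.7500i → escape time 3

Answer: 993
994
994
994
993
773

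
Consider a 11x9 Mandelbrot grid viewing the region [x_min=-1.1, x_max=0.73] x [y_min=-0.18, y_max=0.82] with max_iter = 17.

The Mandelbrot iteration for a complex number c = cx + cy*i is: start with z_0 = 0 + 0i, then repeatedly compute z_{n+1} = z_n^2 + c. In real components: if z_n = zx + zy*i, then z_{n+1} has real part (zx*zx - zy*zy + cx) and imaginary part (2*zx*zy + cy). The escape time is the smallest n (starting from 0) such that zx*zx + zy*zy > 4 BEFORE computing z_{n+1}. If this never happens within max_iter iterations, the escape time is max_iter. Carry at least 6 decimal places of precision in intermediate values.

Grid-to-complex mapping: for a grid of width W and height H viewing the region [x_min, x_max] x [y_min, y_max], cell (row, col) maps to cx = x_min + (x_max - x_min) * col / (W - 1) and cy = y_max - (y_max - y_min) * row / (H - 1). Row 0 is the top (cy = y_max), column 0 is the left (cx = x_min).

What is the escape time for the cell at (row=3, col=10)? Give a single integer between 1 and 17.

z_0 = 0 + 0i, c = 0.7300 + 0.4450i
Iter 1: z = 0.7300 + 0.4450i, |z|^2 = 0.7309
Iter 2: z = 1.0649 + 1.0947i, |z|^2 = 2.3323
Iter 3: z = 0.6656 + 2.7764i, |z|^2 = 8.1516
Escaped at iteration 3

Answer: 3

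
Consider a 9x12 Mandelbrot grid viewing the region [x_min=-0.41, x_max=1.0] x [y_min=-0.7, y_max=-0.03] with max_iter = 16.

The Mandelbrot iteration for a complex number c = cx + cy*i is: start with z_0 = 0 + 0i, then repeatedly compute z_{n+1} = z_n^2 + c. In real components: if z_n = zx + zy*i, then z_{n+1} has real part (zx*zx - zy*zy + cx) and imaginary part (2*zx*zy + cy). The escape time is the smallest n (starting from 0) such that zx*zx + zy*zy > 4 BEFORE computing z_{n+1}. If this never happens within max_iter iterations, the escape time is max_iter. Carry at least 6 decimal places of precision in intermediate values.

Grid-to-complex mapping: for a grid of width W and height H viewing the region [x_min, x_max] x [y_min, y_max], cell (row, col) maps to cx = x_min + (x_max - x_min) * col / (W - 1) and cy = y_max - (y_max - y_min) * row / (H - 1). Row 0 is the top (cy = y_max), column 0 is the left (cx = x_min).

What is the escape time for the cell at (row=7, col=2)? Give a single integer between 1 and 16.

z_0 = 0 + 0i, c = -0.0575 + -0.4564i
Iter 1: z = -0.0575 + -0.4564i, |z|^2 = 0.2116
Iter 2: z = -0.2625 + -0.4039i, |z|^2 = 0.2320
Iter 3: z = -0.1517 + -0.2444i, |z|^2 = 0.0827
Iter 4: z = -0.0942 + -0.3822i, |z|^2 = 0.1550
Iter 5: z = -0.1947 + -0.3844i, |z|^2 = 0.1856
Iter 6: z = -0.1673 + -0.3067i, |z|^2 = 0.1221
Iter 7: z = -0.1236 + -0.3537i, |z|^2 = 0.1404
Iter 8: z = -0.1674 + -0.3690i, |z|^2 = 0.1641
Iter 9: z = -0.1656 + -0.3329i, |z|^2 = 0.1382
Iter 10: z = -0.1409 + -0.3461i, |z|^2 = 0.1396
Iter 11: z = -0.1574 + -0.3588i, |z|^2 = 0.1536
Iter 12: z = -0.1615 + -0.3434i, |z|^2 = 0.1440
Iter 13: z = -0.1493 + -0.3455i, |z|^2 = 0.1416
Iter 14: z = -0.1546 + -0.3532i, |z|^2 = 0.1486
Iter 15: z = -0.1584 + -0.3472i, |z|^2 = 0.1456

Answer: 16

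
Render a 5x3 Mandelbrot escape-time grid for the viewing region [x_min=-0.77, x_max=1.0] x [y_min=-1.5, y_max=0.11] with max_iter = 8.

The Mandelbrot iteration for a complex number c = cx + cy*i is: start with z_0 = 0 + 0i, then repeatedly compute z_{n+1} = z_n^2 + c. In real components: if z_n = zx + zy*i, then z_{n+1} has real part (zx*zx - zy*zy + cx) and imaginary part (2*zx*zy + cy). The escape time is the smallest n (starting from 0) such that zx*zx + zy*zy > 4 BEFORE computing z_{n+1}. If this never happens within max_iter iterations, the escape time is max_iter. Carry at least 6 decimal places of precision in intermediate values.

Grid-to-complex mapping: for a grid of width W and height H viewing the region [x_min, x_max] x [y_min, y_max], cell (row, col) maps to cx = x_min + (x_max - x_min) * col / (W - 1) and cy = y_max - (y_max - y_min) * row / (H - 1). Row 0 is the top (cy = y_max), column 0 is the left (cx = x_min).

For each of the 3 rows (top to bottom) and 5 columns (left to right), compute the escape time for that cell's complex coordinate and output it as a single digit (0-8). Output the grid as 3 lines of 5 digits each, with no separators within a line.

Answer: 88842
48832
22222

Derivation:
(row=0, col=0): c = -0.7700 + 0.1100i → escape time 8
(row=0, col=1): c = -0.3275 + 0.1100i → escape time 8
(row=0, col=2): c = 0.1150 + 0.1100i → escape time 8
(row=0, col=3): c = 0.5575 + 0.1100i → escape time 4
(row=0, col=4): c = 1.0000 + 0.1100i → escape time 2
(row=1, col=0): c = -0.7700 + -0.6950i → escape time 4
(row=1, col=1): c = -0.3275 + -0.6950i → escape time 8
(row=1, col=2): c = 0.1150 + -0.6950i → escape time 8
(row=1, col=3): c = 0.5575 + -0.6950i → escape time 3
(row=1, col=4): c = 1.0000 + -0.6950i → escape time 2
(row=2, col=0): c = -0.7700 + -1.5000i → escape time 2
(row=2, col=1): c = -0.3275 + -1.5000i → escape time 2
(row=2, col=2): c = 0.1150 + -1.5000i → escape time 2
(row=2, col=3): c = 0.5575 + -1.5000i → escape time 2
(row=2, col=4): c = 1.0000 + -1.5000i → escape time 2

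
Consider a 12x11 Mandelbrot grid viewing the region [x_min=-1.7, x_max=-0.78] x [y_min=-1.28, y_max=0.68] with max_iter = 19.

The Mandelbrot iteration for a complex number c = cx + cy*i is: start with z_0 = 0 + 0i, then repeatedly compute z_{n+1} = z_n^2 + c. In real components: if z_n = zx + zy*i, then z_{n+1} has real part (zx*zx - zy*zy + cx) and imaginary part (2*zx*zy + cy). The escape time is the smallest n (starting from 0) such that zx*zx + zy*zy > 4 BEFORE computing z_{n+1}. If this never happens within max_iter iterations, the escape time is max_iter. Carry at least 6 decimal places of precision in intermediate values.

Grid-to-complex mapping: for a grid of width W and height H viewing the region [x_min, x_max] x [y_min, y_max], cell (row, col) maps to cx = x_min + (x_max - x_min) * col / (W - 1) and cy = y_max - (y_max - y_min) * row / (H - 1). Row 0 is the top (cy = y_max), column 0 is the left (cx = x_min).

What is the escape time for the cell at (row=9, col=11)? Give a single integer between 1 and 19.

Answer: 3

Derivation:
z_0 = 0 + 0i, c = -0.7800 + -1.0840i
Iter 1: z = -0.7800 + -1.0840i, |z|^2 = 1.7835
Iter 2: z = -1.3467 + 0.6070i, |z|^2 = 2.1820
Iter 3: z = 0.6650 + -2.7189i, |z|^2 = 7.8349
Escaped at iteration 3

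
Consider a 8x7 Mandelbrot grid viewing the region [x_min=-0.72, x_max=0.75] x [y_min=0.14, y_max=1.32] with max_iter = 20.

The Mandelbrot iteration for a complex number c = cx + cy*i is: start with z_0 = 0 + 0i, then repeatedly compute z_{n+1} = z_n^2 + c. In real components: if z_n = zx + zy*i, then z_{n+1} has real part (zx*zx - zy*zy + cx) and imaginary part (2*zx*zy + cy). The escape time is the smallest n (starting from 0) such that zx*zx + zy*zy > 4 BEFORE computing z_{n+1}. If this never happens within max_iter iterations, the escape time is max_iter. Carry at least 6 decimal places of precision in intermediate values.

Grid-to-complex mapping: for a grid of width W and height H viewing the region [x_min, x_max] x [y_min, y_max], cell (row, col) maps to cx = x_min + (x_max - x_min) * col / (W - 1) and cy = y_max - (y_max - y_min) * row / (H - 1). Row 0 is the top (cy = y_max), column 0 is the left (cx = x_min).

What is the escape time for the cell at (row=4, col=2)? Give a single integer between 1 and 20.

Answer: 20

Derivation:
z_0 = 0 + 0i, c = -0.3000 + 0.5333i
Iter 1: z = -0.3000 + 0.5333i, |z|^2 = 0.3744
Iter 2: z = -0.4944 + 0.2133i, |z|^2 = 0.2900
Iter 3: z = -0.1010 + 0.3224i, |z|^2 = 0.1141
Iter 4: z = -0.3937 + 0.4682i, |z|^2 = 0.3742
Iter 5: z = -0.3642 + 0.1647i, |z|^2 = 0.1598
Iter 6: z = -0.1945 + 0.4134i, |z|^2 = 0.2087
Iter 7: z = -0.4331 + 0.3725i, |z|^2 = 0.3263
Iter 8: z = -0.2512 + 0.2107i, |z|^2 = 0.1075
Iter 9: z = -0.2813 + 0.4275i, |z|^2 = 0.2618
Iter 10: z = -0.4036 + 0.2929i, |z|^2 = 0.2487
Iter 11: z = -0.2228 + 0.2969i, |z|^2 = 0.1378
Iter 12: z = -0.3385 + 0.4010i, |z|^2 = 0.2754
Iter 13: z = -0.3462 + 0.2619i, |z|^2 = 0.1884
Iter 14: z = -0.2487 + 0.3520i, |z|^2 = 0.1858
Iter 15: z = -0.3621 + 0.3582i, |z|^2 = 0.2594
Iter 16: z = -0.2973 + 0.2739i, |z|^2 = 0.1634
Iter 17: z = -0.2867 + 0.3705i, |z|^2 = 0.2194
Iter 18: z = -0.3551 + 0.3209i, |z|^2 = 0.2291
Iter 19: z = -0.2769 + 0.3054i, |z|^2 = 0.1700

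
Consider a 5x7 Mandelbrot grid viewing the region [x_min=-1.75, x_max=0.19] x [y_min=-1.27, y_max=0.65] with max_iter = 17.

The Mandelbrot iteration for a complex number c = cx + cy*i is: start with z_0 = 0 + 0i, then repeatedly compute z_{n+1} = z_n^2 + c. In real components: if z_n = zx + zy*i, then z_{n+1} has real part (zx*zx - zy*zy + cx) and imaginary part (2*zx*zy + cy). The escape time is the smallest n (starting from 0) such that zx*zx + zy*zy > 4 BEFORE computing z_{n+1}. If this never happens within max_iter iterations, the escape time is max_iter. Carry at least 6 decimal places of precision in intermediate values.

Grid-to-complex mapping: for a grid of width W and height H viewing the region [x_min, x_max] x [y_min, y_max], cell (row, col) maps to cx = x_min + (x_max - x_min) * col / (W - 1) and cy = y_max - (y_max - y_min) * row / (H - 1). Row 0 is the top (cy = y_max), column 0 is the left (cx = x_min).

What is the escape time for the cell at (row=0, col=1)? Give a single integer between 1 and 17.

z_0 = 0 + 0i, c = -1.2650 + 0.6500i
Iter 1: z = -1.2650 + 0.6500i, |z|^2 = 2.0227
Iter 2: z = -0.0873 + -0.9945i, |z|^2 = 0.9966
Iter 3: z = -2.2464 + 0.8236i, |z|^2 = 5.7247
Escaped at iteration 3

Answer: 3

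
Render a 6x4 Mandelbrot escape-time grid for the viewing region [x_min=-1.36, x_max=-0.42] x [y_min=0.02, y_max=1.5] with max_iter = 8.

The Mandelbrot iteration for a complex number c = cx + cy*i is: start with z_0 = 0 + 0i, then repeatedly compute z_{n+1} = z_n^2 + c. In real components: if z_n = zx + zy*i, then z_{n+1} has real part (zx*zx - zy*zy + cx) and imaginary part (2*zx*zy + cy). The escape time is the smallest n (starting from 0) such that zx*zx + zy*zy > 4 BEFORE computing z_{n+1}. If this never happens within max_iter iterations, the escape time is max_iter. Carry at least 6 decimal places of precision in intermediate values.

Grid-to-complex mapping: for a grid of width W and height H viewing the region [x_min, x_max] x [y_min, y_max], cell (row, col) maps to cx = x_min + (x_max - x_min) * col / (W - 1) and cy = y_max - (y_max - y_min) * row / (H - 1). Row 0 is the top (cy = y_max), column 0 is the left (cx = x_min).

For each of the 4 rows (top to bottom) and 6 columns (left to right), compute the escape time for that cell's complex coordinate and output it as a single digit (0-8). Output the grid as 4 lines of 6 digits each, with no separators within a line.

(row=0, col=0): c = -1.3600 + 1.5000i → escape time 1
(row=0, col=1): c = -1.1720 + 1.5000i → escape time 2
(row=0, col=2): c = -0.9840 + 1.5000i → escape time 2
(row=0, col=3): c = -0.7960 + 1.5000i → escape time 2
(row=0, col=4): c = -0.6080 + 1.5000i → escape time 2
(row=0, col=5): c = -0.4200 + 1.5000i → escape time 2
(row=1, col=0): c = -1.3600 + 1.0067i → escape time 3
(row=1, col=1): c = -1.1720 + 1.0067i → escape time 3
(row=1, col=2): c = -0.9840 + 1.0067i → escape time 3
(row=1, col=3): c = -0.7960 + 1.0067i → escape time 3
(row=1, col=4): c = -0.6080 + 1.0067i → escape time 4
(row=1, col=5): c = -0.4200 + 1.0067i → escape time 4
(row=2, col=0): c = -1.3600 + 0.5133i → escape time 3
(row=2, col=1): c = -1.1720 + 0.5133i → escape time 5
(row=2, col=2): c = -0.9840 + 0.5133i → escape time 5
(row=2, col=3): c = -0.7960 + 0.5133i → escape time 6
(row=2, col=4): c = -0.6080 + 0.5133i → escape time 8
(row=2, col=5): c = -0.4200 + 0.5133i → escape time 8
(row=3, col=0): c = -1.3600 + 0.0200i → escape time 8
(row=3, col=1): c = -1.1720 + 0.0200i → escape time 8
(row=3, col=2): c = -0.9840 + 0.0200i → escape time 8
(row=3, col=3): c = -0.7960 + 0.0200i → escape time 8
(row=3, col=4): c = -0.6080 + 0.0200i → escape time 8
(row=3, col=5): c = -0.4200 + 0.0200i → escape time 8

Answer: 122222
333344
355688
888888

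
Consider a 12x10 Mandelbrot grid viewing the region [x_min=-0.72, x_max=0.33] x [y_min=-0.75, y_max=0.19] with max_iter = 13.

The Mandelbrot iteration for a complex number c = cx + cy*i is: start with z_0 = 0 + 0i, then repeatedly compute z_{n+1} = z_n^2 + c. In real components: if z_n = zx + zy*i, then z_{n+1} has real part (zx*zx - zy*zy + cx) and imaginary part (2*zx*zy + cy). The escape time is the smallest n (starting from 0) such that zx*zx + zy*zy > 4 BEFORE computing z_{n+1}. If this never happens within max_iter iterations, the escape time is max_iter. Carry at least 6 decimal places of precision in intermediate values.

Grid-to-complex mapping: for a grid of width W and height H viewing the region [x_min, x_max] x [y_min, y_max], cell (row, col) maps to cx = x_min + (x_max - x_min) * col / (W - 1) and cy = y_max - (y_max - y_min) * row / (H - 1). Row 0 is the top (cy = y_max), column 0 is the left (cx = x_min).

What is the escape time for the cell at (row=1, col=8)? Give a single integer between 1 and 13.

Answer: 13

Derivation:
z_0 = 0 + 0i, c = 0.0436 + 0.0856i
Iter 1: z = 0.0436 + 0.0856i, |z|^2 = 0.0092
Iter 2: z = 0.0382 + 0.0930i, |z|^2 = 0.0101
Iter 3: z = 0.0364 + 0.0927i, |z|^2 = 0.0099
Iter 4: z = 0.0364 + 0.0923i, |z|^2 = 0.0098
Iter 5: z = 0.0364 + 0.0923i, |z|^2 = 0.0098
Iter 6: z = 0.0365 + 0.0923i, |z|^2 = 0.0098
Iter 7: z = 0.0364 + 0.0923i, |z|^2 = 0.0098
Iter 8: z = 0.0364 + 0.0923i, |z|^2 = 0.0098
Iter 9: z = 0.0364 + 0.0923i, |z|^2 = 0.0098
Iter 10: z = 0.0364 + 0.0923i, |z|^2 = 0.0098
Iter 11: z = 0.0364 + 0.0923i, |z|^2 = 0.0098
Iter 12: z = 0.0364 + 0.0923i, |z|^2 = 0.0098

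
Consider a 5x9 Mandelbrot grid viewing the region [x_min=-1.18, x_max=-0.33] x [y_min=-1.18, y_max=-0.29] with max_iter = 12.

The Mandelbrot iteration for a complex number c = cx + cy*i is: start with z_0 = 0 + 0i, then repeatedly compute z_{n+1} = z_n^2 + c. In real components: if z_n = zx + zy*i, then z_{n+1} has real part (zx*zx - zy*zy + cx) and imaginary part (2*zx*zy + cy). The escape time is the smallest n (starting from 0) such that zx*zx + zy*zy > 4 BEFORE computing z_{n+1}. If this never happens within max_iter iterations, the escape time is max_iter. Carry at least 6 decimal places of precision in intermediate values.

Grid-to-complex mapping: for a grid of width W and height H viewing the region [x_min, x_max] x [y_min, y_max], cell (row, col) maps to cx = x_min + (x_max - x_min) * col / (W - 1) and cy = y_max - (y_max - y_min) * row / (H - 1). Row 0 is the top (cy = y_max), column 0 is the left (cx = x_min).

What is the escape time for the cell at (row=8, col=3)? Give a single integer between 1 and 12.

Answer: 3

Derivation:
z_0 = 0 + 0i, c = -0.5425 + -1.1800i
Iter 1: z = -0.5425 + -1.1800i, |z|^2 = 1.6867
Iter 2: z = -1.6406 + 0.1003i, |z|^2 = 2.7016
Iter 3: z = 2.1390 + -1.5091i, |z|^2 = 6.8527
Escaped at iteration 3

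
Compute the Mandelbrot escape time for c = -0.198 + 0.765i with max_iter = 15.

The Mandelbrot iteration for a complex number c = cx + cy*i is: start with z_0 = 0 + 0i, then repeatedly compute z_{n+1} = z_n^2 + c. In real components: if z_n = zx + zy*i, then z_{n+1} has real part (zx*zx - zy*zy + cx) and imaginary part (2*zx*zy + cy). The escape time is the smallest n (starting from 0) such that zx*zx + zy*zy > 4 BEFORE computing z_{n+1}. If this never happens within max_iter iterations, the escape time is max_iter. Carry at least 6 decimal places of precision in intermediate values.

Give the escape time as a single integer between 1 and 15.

Answer: 15

Derivation:
z_0 = 0 + 0i, c = -0.1980 + 0.7650i
Iter 1: z = -0.1980 + 0.7650i, |z|^2 = 0.6244
Iter 2: z = -0.7440 + 0.4621i, |z|^2 = 0.7671
Iter 3: z = 0.1421 + 0.0774i, |z|^2 = 0.0262
Iter 4: z = -0.1838 + 0.7870i, |z|^2 = 0.6532
Iter 5: z = -0.7836 + 0.4757i, |z|^2 = 0.8403
Iter 6: z = 0.1897 + 0.0195i, |z|^2 = 0.0364
Iter 7: z = -0.1624 + 0.7724i, |z|^2 = 0.6230
Iter 8: z = -0.7683 + 0.5141i, |z|^2 = 0.8546
Iter 9: z = 0.1279 + -0.0250i, |z|^2 = 0.0170
Iter 10: z = -0.1823 + 0.7586i, |z|^2 = 0.6087
Iter 11: z = -0.7403 + 0.4884i, |z|^2 = 0.7866
Iter 12: z = 0.1114 + 0.0418i, |z|^2 = 0.0142
Iter 13: z = -0.1873 + 0.7743i, |z|^2 = 0.6347
Iter 14: z = -0.7625 + 0.4749i, |z|^2 = 0.8069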